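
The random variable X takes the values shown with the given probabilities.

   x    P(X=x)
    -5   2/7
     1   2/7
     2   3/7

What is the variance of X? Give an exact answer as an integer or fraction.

E[X] = (2/7)·(-5) + (2/7)·1 + (3/7)·2 = -2/7
E[X²] = (2/7)·25 + (2/7)·1 + (3/7)·4 = 64/7
Var(X) = 64/7 − (-2/7)² = 444/49

444/49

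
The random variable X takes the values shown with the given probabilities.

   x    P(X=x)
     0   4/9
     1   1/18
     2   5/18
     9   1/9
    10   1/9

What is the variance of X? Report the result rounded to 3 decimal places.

13.867

E[X] = (4/9)·0 + (1/18)·1 + (5/18)·2 + (1/9)·9 + (1/9)·10 = 49/18
E[X²] = (4/9)·0 + (1/18)·1 + (5/18)·4 + (1/9)·81 + (1/9)·100 = 383/18
Var(X) = 383/18 − (49/18)² = 4493/324 ≈ 13.867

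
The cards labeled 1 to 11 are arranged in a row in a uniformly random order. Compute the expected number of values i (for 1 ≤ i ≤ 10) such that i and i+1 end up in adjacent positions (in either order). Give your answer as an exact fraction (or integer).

20/11

For each i ∈ {1,…,10}, let Xᵢ = 1 if i and i+1 are adjacent. P(Xᵢ=1) = 2·(11−1)!/11! = 2/11.
By linearity, E[ΣXᵢ] = (10)·(2/11) = 20/11.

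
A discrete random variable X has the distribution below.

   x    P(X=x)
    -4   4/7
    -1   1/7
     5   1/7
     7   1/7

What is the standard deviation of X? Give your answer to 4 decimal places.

4.3985

E[X] = -5/7, E[X²] = 139/7
Var(X) = E[X²] − (E[X])² = 139/7 − 25/49 = 948/49
SD(X) = √(948/49) ≈ 4.3985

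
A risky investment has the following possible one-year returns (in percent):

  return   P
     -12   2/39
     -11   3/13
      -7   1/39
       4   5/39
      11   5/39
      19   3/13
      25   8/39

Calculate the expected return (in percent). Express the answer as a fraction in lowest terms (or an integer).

E[X] = (2/39)·(-12) + (3/13)·(-11) + (1/39)·(-7) + (5/39)·4 + (5/39)·11 + (3/13)·19 + (8/39)·25
     = 316/39

316/39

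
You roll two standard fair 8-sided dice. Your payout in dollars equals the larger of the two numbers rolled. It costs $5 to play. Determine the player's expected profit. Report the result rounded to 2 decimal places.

$0.81

Distribution of the larger of the two numbers rolled: 1 w.p. 1/64, 2 w.p. 3/64, 3 w.p. 5/64, 4 w.p. 7/64, 5 w.p. 9/64, 6 w.p. 11/64, …
E[payout] = (1/64)·1 + (3/64)·2 + (5/64)·3 + (7/64)·4 + (9/64)·5 + (11/64)·6 + (13/64)·7 + (15/64)·8 = 93/16
Expected profit = 93/16 − 5 = 13/16 ≈ $0.81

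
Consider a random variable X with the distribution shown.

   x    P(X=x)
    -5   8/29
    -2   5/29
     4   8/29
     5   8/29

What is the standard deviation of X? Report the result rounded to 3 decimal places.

E[X] = 22/29, E[X²] = 548/29
Var(X) = E[X²] − (E[X])² = 548/29 − 484/841 = 15408/841
SD(X) = √(15408/841) ≈ 4.280

4.280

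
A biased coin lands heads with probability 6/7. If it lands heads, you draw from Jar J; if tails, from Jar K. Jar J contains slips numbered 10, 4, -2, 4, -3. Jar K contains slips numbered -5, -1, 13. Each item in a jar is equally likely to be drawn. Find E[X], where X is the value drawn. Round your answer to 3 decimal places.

E[X | Jar J] = (10 + 4 − 2 + 4 − 3)/5 = 13/5
E[X | Jar K] = (-5 − 1 + 13)/3 = 7/3
E[X] = (6/7)·13/5 + (1/7)·7/3 = 269/105 ≈ 2.562

2.562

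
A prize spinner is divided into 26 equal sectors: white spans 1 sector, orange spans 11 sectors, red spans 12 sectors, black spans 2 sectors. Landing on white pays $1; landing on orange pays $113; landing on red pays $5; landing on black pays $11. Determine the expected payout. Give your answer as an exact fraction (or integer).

E[payout] = (1/26)·1 + (11/26)·113 + (12/26)·5 + (2/26)·11 = 51

$51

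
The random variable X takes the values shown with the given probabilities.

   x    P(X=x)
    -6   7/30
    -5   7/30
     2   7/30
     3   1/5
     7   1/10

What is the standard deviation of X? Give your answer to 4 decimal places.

4.6072

E[X] = -4/5, E[X²] = 328/15
Var(X) = E[X²] − (E[X])² = 328/15 − 16/25 = 1592/75
SD(X) = √(1592/75) ≈ 4.6072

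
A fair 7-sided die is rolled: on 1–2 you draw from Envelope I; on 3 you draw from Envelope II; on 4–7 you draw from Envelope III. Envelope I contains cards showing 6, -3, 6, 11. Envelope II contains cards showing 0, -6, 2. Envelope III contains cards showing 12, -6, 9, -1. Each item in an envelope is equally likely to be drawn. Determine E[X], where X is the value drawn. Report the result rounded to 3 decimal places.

3.238

E[X | Envelope I] = (6 − 3 + 6 + 11)/4 = 5
E[X | Envelope II] = (0 − 6 + 2)/3 = -4/3
E[X | Envelope III] = (12 − 6 + 9 − 1)/4 = 7/2
E[X] = (2/7)·5 + (1/7)·(-4/3) + (4/7)·7/2 = 68/21 ≈ 3.238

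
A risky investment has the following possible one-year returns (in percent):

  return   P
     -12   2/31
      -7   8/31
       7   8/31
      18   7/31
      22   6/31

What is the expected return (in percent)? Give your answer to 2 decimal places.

E[X] = (2/31)·(-12) + (8/31)·(-7) + (8/31)·7 + (7/31)·18 + (6/31)·22
     = 234/31 ≈ 7.55

7.55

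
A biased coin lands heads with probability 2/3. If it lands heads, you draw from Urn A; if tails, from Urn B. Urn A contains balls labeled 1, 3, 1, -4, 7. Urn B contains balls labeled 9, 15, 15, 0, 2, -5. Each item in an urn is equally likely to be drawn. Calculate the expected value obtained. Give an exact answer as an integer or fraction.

E[X | Urn A] = (1 + 3 + 1 − 4 + 7)/5 = 8/5
E[X | Urn B] = (9 + 15 + 15 + 0 + 2 − 5)/6 = 6
E[X] = (2/3)·8/5 + (1/3)·6 = 46/15

46/15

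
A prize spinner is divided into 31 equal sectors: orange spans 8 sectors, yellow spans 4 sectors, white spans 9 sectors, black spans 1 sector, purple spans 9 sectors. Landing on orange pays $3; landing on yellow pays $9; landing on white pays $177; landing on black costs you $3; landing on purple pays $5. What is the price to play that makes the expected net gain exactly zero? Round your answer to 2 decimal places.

E[payout] = (8/31)·3 + (4/31)·9 + (9/31)·177 + (1/31)·(-3) + (9/31)·5 = 1695/31
Fair fee = E[payout] = 1695/31 ≈ $54.68

$54.68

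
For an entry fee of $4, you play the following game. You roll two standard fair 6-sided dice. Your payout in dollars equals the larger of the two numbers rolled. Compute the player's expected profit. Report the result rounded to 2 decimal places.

Distribution of the larger of the two numbers rolled: 1 w.p. 1/36, 2 w.p. 1/12, 3 w.p. 5/36, 4 w.p. 7/36, 5 w.p. 1/4, 6 w.p. 11/36
E[payout] = (1/36)·1 + (1/12)·2 + (5/36)·3 + (7/36)·4 + (1/4)·5 + (11/36)·6 = 161/36
Expected profit = 161/36 − 4 = 17/36 ≈ $0.47

$0.47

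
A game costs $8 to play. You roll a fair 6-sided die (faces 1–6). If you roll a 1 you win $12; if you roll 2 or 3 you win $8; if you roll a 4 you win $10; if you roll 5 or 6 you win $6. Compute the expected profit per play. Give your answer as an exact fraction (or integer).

1/3 dollars

E[payout] = (1/3)·6 + (1/3)·8 + (1/6)·10 + (1/6)·12 = 25/3
Expected profit = 25/3 − 8 = 1/3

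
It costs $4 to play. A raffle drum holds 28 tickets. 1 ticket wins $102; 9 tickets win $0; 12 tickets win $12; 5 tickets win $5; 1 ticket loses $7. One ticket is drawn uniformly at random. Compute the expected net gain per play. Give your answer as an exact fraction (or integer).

38/7 dollars

E[payout] = (1/28)·102 + (9/28)·0 + (12/28)·12 + (5/28)·5 + (1/28)·(-7) = 66/7
Expected profit = 66/7 − 4 = 38/7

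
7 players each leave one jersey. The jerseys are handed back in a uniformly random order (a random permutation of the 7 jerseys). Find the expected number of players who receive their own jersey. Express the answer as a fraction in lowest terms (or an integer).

1

Let Xᵢ = 1 if person i gets their own jersey. For each i, P(Xᵢ=1) = 1/7.
By linearity of expectation, E[X₁+…+X_7] = 7·(1/7) = 1.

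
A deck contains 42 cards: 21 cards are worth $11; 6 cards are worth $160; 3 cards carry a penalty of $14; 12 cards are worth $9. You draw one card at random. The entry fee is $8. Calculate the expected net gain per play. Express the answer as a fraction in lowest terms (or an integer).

307/14 dollars

E[payout] = (21/42)·11 + (6/42)·160 + (3/42)·(-14) + (12/42)·9 = 419/14
Expected profit = 419/14 − 8 = 307/14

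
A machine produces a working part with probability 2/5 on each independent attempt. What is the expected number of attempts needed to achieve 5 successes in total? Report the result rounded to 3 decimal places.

12.500

By linearity (sum of 5 independent geometric waits), E[trials] = 5/p = 5/(2/5) = 25/2.
≈ 12.500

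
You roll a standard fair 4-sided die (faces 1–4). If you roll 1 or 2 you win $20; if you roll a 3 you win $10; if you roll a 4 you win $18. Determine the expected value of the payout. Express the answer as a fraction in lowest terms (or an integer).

E[payout] = (1/4)·10 + (1/4)·18 + (1/2)·20 = 17

$17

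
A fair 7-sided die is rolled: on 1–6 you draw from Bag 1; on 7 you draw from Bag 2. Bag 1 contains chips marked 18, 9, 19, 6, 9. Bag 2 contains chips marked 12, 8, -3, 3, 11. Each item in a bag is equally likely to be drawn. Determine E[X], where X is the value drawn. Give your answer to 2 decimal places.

E[X | Bag 1] = (18 + 9 + 19 + 6 + 9)/5 = 61/5
E[X | Bag 2] = (12 + 8 − 3 + 3 + 11)/5 = 31/5
E[X] = (6/7)·61/5 + (1/7)·31/5 = 397/35 ≈ 11.34

11.34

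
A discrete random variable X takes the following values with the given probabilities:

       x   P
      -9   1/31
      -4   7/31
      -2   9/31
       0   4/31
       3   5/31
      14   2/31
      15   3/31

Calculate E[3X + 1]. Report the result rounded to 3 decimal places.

4.194

E[3x+1] = (1/31)·(-26) + (7/31)·(-11) + (9/31)·(-5) + (4/31)·1 + (5/31)·10 + (2/31)·43 + (3/31)·46
     = 130/31 ≈ 4.194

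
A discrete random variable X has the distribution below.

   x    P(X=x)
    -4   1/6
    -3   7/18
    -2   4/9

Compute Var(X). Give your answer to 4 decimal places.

E[X] = (1/6)·(-4) + (7/18)·(-3) + (4/9)·(-2) = -49/18
E[X²] = (1/6)·16 + (7/18)·9 + (4/9)·4 = 143/18
Var(X) = 143/18 − (-49/18)² = 173/324 ≈ 0.5340

0.5340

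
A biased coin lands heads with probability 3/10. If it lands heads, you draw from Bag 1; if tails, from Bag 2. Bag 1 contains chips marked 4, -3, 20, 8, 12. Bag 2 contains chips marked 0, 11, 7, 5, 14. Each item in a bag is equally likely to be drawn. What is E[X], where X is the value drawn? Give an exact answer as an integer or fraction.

E[X | Bag 1] = (4 − 3 + 20 + 8 + 12)/5 = 41/5
E[X | Bag 2] = (0 + 11 + 7 + 5 + 14)/5 = 37/5
E[X] = (3/10)·41/5 + (7/10)·37/5 = 191/25

191/25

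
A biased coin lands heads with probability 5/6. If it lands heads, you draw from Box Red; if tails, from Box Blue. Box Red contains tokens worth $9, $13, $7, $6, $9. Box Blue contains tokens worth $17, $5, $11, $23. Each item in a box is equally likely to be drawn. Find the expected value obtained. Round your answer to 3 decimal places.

$9.667

E[X | Box Red] = (9 + 13 + 7 + 6 + 9)/5 = 44/5
E[X | Box Blue] = (17 + 5 + 11 + 23)/4 = 14
E[X] = (5/6)·44/5 + (1/6)·14 = 29/3 ≈ 9.667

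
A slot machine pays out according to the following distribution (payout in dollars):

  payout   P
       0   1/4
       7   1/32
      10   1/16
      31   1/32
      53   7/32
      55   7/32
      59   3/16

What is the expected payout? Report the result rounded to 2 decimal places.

E[X] = (1/4)·0 + (1/32)·7 + (1/16)·10 + (1/32)·31 + (7/32)·53 + (7/32)·55 + (3/16)·59
     = 73/2 ≈ 36.50

$36.50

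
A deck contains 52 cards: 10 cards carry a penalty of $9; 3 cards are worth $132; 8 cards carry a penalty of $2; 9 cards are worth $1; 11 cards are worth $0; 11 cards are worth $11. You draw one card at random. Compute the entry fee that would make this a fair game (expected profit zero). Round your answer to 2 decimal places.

$8.08

E[payout] = (10/52)·(-9) + (3/52)·132 + (8/52)·(-2) + (9/52)·1 + (11/52)·0 + (11/52)·11 = 105/13
Fair fee = E[payout] = 105/13 ≈ $8.08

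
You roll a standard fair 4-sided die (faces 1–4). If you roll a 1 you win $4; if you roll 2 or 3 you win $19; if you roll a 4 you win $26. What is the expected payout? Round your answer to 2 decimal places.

$17.00

E[payout] = (1/4)·4 + (1/2)·19 + (1/4)·26 = 17
≈ $17.00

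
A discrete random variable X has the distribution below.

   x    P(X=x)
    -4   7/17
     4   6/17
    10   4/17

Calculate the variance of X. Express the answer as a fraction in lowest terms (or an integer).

9040/289

E[X] = (7/17)·(-4) + (6/17)·4 + (4/17)·10 = 36/17
E[X²] = (7/17)·16 + (6/17)·16 + (4/17)·100 = 608/17
Var(X) = 608/17 − (36/17)² = 9040/289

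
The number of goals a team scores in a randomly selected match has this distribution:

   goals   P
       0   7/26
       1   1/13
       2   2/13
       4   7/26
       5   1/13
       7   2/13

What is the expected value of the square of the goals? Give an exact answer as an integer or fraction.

E[X²] = (7/26)·0 + (1/13)·1 + (2/13)·4 + (7/26)·16 + (1/13)·25 + (2/13)·49
     = 188/13

188/13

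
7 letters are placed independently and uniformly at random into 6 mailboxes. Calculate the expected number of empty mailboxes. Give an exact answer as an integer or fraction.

78125/46656

Let Xⱼ=1 if mailbox j is empty. P(Xⱼ=1) = ((6-1)/6)^7 = 78125/279936.
By linearity, E[#empty] = 6·78125/279936 = 78125/46656.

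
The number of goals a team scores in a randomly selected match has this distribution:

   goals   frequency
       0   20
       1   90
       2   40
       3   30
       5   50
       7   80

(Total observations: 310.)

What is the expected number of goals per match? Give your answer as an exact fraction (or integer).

Total = 310, so P(goals=0) = 20/310, etc.
E[X] = (2/31)·0 + (9/31)·1 + (4/31)·2 + (3/31)·3 + (5/31)·5 + (8/31)·7
     = 107/31

107/31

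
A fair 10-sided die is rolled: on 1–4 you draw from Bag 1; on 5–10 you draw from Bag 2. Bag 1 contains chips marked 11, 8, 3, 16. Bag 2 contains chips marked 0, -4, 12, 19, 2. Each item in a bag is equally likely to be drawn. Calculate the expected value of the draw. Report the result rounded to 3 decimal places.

E[X | Bag 1] = (11 + 8 + 3 + 16)/4 = 19/2
E[X | Bag 2] = (0 − 4 + 12 + 19 + 2)/5 = 29/5
E[X] = (2/5)·19/2 + (3/5)·29/5 = 182/25 ≈ 7.280

7.280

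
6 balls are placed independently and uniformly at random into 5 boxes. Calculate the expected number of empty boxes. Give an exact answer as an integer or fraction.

Let Xⱼ=1 if box j is empty. P(Xⱼ=1) = ((5-1)/5)^6 = 4096/15625.
By linearity, E[#empty] = 5·4096/15625 = 4096/3125.

4096/3125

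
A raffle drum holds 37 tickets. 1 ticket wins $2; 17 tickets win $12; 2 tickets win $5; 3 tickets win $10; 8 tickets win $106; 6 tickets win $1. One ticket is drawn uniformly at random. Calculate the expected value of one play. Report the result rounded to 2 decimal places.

E[payout] = (1/37)·2 + (17/37)·12 + (2/37)·5 + (3/37)·10 + (8/37)·106 + (6/37)·1 = 1100/37
≈ $29.73

$29.73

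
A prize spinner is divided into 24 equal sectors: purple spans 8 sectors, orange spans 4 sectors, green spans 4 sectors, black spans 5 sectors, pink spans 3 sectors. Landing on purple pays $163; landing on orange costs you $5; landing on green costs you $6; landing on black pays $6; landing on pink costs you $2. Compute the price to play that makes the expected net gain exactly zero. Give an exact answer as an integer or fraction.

107/2 dollars

E[payout] = (8/24)·163 + (4/24)·(-5) + (4/24)·(-6) + (5/24)·6 + (3/24)·(-2) = 107/2
Fair fee = E[payout] = 107/2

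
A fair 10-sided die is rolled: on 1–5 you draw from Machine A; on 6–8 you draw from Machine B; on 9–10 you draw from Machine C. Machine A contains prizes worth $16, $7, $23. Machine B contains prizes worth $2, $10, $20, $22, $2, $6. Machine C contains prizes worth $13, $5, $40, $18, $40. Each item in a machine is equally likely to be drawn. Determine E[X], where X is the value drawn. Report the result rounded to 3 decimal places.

E[X | Machine A] = (16 + 7 + 23)/3 = 46/3
E[X | Machine B] = (2 + 10 + 20 + 22 + 2 + 6)/6 = 31/3
E[X | Machine C] = (13 + 5 + 40 + 18 + 40)/5 = 116/5
E[X] = (1/2)·46/3 + (3/10)·31/3 + (1/5)·116/5 = 2311/150 ≈ 15.407

$15.407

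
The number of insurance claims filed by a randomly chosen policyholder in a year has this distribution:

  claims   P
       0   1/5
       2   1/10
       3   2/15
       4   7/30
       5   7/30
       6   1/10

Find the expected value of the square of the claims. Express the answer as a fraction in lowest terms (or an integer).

443/30

E[X²] = (1/5)·0 + (1/10)·4 + (2/15)·9 + (7/30)·16 + (7/30)·25 + (1/10)·36
     = 443/30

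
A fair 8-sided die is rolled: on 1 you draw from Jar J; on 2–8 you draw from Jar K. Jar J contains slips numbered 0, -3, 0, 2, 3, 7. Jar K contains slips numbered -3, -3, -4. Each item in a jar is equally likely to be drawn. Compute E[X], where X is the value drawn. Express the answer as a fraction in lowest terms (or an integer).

E[X | Jar J] = (0 − 3 + 0 + 2 + 3 + 7)/6 = 3/2
E[X | Jar K] = (-3 − 3 − 4)/3 = -10/3
E[X] = (1/8)·3/2 + (7/8)·(-10/3) = -131/48

-131/48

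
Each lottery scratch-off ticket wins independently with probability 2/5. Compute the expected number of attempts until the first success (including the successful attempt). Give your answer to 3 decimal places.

2.500

For a geometric distribution, E[trials] = 1/p = 1/(2/5) = 5/2.
≈ 2.500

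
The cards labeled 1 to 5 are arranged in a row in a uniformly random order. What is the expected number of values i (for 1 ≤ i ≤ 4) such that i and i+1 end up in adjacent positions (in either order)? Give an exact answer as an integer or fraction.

8/5

For each i ∈ {1,…,4}, let Xᵢ = 1 if i and i+1 are adjacent. P(Xᵢ=1) = 2·(5−1)!/5! = 2/5.
By linearity, E[ΣXᵢ] = (4)·(2/5) = 8/5.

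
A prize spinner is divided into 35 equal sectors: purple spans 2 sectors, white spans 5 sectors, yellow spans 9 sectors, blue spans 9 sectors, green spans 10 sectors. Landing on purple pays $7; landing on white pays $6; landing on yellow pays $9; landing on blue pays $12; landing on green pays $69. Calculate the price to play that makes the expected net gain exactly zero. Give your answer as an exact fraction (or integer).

E[payout] = (2/35)·7 + (5/35)·6 + (9/35)·9 + (9/35)·12 + (10/35)·69 = 923/35
Fair fee = E[payout] = 923/35

923/35 dollars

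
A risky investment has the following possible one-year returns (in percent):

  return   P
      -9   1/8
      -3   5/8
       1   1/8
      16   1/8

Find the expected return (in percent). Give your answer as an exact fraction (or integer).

-7/8

E[X] = (1/8)·(-9) + (5/8)·(-3) + (1/8)·1 + (1/8)·16
     = -7/8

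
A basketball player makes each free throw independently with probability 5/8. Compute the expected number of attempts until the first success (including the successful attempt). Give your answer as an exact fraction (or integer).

For a geometric distribution, E[trials] = 1/p = 1/(5/8) = 8/5.

8/5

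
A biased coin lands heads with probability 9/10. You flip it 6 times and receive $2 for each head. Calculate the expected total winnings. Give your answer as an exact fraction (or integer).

E[#heads] = 6·9/10 = 27/5 (linearity over flips).
E[winnings] = 2·27/5 = 54/5.

54/5 dollars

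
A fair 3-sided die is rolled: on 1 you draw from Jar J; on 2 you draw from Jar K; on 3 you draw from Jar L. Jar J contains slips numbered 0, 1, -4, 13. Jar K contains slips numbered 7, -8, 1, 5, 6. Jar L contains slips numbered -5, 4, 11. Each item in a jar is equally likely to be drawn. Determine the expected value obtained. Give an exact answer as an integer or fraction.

241/90

E[X | Jar J] = (0 + 1 − 4 + 13)/4 = 5/2
E[X | Jar K] = (7 − 8 + 1 + 5 + 6)/5 = 11/5
E[X | Jar L] = (-5 + 4 + 11)/3 = 10/3
E[X] = (1/3)·5/2 + (1/3)·11/5 + (1/3)·10/3 = 241/90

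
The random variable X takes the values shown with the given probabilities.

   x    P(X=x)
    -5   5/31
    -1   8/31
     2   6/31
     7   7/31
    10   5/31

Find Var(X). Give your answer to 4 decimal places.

E[X] = (5/31)·(-5) + (8/31)·(-1) + (6/31)·2 + (7/31)·7 + (5/31)·10 = 78/31
E[X²] = (5/31)·25 + (8/31)·1 + (6/31)·4 + (7/31)·49 + (5/31)·100 = 1000/31
Var(X) = 1000/31 − (78/31)² = 24916/961 ≈ 25.9272

25.9272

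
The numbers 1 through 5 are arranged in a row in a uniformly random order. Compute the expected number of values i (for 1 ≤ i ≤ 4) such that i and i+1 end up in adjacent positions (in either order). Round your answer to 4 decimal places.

1.6000

For each i ∈ {1,…,4}, let Xᵢ = 1 if i and i+1 are adjacent. P(Xᵢ=1) = 2·(5−1)!/5! = 2/5.
By linearity, E[ΣXᵢ] = (4)·(2/5) = 8/5.
≈ 1.6000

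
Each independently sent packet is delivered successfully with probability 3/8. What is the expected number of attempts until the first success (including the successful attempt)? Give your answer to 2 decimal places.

For a geometric distribution, E[trials] = 1/p = 1/(3/8) = 8/3.
≈ 2.67

2.67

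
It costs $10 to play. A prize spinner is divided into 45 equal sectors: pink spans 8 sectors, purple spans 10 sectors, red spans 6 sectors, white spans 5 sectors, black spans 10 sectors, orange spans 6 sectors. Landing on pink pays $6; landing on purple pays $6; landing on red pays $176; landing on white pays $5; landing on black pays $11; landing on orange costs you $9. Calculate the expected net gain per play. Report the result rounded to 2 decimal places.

E[payout] = (8/45)·6 + (10/45)·6 + (6/45)·176 + (5/45)·5 + (10/45)·11 + (6/45)·(-9) = 83/3
Expected profit = 83/3 − 10 = 53/3 ≈ $17.67

$17.67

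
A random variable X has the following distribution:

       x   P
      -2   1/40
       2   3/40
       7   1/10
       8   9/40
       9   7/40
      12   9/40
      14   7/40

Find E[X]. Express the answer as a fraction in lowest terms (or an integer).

373/40

E[X] = (1/40)·(-2) + (3/40)·2 + (1/10)·7 + (9/40)·8 + (7/40)·9 + (9/40)·12 + (7/40)·14
     = 373/40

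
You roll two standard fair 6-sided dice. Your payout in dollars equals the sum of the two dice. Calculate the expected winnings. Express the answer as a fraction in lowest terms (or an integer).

Distribution of the sum of the two dice: 2 w.p. 1/36, 3 w.p. 1/18, 4 w.p. 1/12, 5 w.p. 1/9, 6 w.p. 5/36, 7 w.p. 1/6, …
E[payout] = (1/36)·2 + (1/18)·3 + (1/12)·4 + (1/9)·5 + (5/36)·6 + (1/6)·7 + (5/36)·8 + (1/9)·9 + (1/12)·10 + (1/18)·11 + (1/36)·12 = 7

$7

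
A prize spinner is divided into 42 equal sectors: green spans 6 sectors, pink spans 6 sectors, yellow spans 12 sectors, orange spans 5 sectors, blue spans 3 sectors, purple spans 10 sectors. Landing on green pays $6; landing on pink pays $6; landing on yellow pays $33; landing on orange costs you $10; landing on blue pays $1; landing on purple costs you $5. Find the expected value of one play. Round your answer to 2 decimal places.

E[payout] = (6/42)·6 + (6/42)·6 + (12/42)·33 + (5/42)·(-10) + (3/42)·1 + (10/42)·(-5) = 53/6
≈ $8.83

$8.83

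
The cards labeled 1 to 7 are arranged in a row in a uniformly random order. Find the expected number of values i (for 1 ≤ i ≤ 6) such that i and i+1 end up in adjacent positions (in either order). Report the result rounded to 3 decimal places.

1.714

For each i ∈ {1,…,6}, let Xᵢ = 1 if i and i+1 are adjacent. P(Xᵢ=1) = 2·(7−1)!/7! = 2/7.
By linearity, E[ΣXᵢ] = (6)·(2/7) = 12/7.
≈ 1.714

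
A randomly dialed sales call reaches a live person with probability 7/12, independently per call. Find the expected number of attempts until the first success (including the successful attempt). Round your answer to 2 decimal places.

For a geometric distribution, E[trials] = 1/p = 1/(7/12) = 12/7.
≈ 1.71

1.71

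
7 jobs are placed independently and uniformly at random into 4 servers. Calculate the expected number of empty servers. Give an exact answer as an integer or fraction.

Let Xⱼ=1 if server j is empty. P(Xⱼ=1) = ((4-1)/4)^7 = 2187/16384.
By linearity, E[#empty] = 4·2187/16384 = 2187/4096.

2187/4096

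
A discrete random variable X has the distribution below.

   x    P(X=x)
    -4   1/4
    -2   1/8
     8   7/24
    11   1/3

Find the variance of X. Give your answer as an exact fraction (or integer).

655/16

E[X] = (1/4)·(-4) + (1/8)·(-2) + (7/24)·8 + (1/3)·11 = 19/4
E[X²] = (1/4)·16 + (1/8)·4 + (7/24)·64 + (1/3)·121 = 127/2
Var(X) = 127/2 − (19/4)² = 655/16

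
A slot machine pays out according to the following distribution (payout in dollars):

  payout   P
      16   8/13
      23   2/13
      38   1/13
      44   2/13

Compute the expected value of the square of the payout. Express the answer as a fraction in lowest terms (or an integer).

8422/13

E[X²] = (8/13)·256 + (2/13)·529 + (1/13)·1444 + (2/13)·1936
     = 8422/13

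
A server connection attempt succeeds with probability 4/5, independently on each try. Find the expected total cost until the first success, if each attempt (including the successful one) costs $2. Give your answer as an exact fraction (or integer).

E[#attempts] = 1/p = 5/4; E[cost] = 2·5/4 = 5/2.

5/2 dollars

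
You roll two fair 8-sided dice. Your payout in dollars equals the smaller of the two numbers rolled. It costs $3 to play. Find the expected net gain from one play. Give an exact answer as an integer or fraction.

3/16 dollars

Distribution of the smaller of the two numbers rolled: 1 w.p. 15/64, 2 w.p. 13/64, 3 w.p. 11/64, 4 w.p. 9/64, 5 w.p. 7/64, 6 w.p. 5/64, …
E[payout] = (15/64)·1 + (13/64)·2 + (11/64)·3 + (9/64)·4 + (7/64)·5 + (5/64)·6 + (3/64)·7 + (1/64)·8 = 51/16
Expected profit = 51/16 − 3 = 3/16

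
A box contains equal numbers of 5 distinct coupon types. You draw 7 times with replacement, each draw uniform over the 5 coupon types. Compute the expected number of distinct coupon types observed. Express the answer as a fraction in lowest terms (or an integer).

Let Xⱼ=1 if type j appears at least once. P(Xⱼ=1) = 1 − ((5−1)/5)^7 = 61741/78125.
E[#distinct] = 5·61741/78125 = 61741/15625.

61741/15625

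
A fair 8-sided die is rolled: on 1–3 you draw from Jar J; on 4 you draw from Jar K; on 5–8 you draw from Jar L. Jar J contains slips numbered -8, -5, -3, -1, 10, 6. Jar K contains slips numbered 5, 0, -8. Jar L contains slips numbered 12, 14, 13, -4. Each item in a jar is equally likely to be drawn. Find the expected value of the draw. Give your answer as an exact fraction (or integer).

67/16

E[X | Jar J] = (-8 − 5 − 3 − 1 + 10 + 6)/6 = -1/6
E[X | Jar K] = (5 + 0 − 8)/3 = -1
E[X | Jar L] = (12 + 14 + 13 − 4)/4 = 35/4
E[X] = (3/8)·(-1/6) + (1/8)·(-1) + (1/2)·35/4 = 67/16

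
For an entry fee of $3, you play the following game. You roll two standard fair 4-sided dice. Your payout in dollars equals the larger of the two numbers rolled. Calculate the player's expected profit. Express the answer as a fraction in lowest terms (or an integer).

Distribution of the larger of the two numbers rolled: 1 w.p. 1/16, 2 w.p. 3/16, 3 w.p. 5/16, 4 w.p. 7/16
E[payout] = (1/16)·1 + (3/16)·2 + (5/16)·3 + (7/16)·4 = 25/8
Expected profit = 25/8 − 3 = 1/8

1/8 dollars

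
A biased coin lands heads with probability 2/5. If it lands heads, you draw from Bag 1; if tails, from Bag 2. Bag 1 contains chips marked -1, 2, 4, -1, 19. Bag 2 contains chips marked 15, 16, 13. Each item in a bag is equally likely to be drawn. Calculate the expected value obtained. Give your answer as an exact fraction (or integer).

E[X | Bag 1] = (-1 + 2 + 4 − 1 + 19)/5 = 23/5
E[X | Bag 2] = (15 + 16 + 13)/3 = 44/3
E[X] = (2/5)·23/5 + (3/5)·44/3 = 266/25

266/25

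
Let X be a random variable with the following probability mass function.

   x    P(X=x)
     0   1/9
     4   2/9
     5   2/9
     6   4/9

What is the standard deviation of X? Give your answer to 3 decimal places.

E[X] = 14/3, E[X²] = 226/9
Var(X) = E[X²] − (E[X])² = 226/9 − 196/9 = 10/3
SD(X) = √(10/3) ≈ 1.826

1.826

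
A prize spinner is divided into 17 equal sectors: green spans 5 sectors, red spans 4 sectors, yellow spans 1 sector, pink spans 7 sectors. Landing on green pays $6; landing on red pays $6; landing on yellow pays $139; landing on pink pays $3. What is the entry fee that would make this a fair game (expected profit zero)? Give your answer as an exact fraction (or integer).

214/17 dollars

E[payout] = (5/17)·6 + (4/17)·6 + (1/17)·139 + (7/17)·3 = 214/17
Fair fee = E[payout] = 214/17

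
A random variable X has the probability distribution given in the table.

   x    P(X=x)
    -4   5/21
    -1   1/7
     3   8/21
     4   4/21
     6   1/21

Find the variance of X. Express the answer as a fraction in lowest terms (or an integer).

E[X] = (5/21)·(-4) + (1/7)·(-1) + (8/21)·3 + (4/21)·4 + (1/21)·6 = 23/21
E[X²] = (5/21)·16 + (1/7)·1 + (8/21)·9 + (4/21)·16 + (1/21)·36 = 85/7
Var(X) = 85/7 − (23/21)² = 4826/441

4826/441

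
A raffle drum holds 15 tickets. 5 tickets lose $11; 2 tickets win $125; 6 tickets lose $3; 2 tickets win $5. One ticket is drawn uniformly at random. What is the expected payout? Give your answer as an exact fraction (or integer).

E[payout] = (5/15)·(-11) + (2/15)·125 + (6/15)·(-3) + (2/15)·5 = 187/15

187/15 dollars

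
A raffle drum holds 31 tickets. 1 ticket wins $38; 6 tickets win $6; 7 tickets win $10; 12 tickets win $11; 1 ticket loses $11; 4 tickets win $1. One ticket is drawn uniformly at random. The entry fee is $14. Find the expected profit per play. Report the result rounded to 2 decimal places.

E[payout] = (1/31)·38 + (6/31)·6 + (7/31)·10 + (12/31)·11 + (1/31)·(-11) + (4/31)·1 = 269/31
Expected profit = 269/31 − 14 = -165/31 ≈ -$5.32

-$5.32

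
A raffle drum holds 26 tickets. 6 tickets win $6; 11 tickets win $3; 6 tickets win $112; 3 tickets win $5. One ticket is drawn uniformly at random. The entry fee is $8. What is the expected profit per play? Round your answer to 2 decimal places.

E[payout] = (6/26)·6 + (11/26)·3 + (6/26)·112 + (3/26)·5 = 378/13
Expected profit = 378/13 − 8 = 274/13 ≈ $21.08

$21.08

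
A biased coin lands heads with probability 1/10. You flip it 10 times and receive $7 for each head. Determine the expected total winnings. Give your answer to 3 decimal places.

$7.000

E[#heads] = 10·1/10 = 1 (linearity over flips).
E[winnings] = 7·1 = 7.
≈ 7.000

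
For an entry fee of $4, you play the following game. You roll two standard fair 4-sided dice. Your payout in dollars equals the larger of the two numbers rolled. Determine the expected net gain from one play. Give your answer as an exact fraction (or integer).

-7/8 dollars

Distribution of the larger of the two numbers rolled: 1 w.p. 1/16, 2 w.p. 3/16, 3 w.p. 5/16, 4 w.p. 7/16
E[payout] = (1/16)·1 + (3/16)·2 + (5/16)·3 + (7/16)·4 = 25/8
Expected profit = 25/8 − 4 = -7/8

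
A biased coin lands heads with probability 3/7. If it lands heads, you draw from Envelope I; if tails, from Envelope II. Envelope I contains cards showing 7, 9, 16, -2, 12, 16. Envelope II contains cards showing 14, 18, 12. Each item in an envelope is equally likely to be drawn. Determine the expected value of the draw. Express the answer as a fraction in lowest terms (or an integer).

E[X | Envelope I] = (7 + 9 + 16 − 2 + 12 + 16)/6 = 29/3
E[X | Envelope II] = (14 + 18 + 12)/3 = 44/3
E[X] = (3/7)·29/3 + (4/7)·44/3 = 263/21

263/21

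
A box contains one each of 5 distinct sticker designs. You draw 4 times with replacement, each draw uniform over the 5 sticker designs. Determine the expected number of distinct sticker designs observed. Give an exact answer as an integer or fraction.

369/125

Let Xⱼ=1 if type j appears at least once. P(Xⱼ=1) = 1 − ((5−1)/5)^4 = 369/625.
E[#distinct] = 5·369/625 = 369/125.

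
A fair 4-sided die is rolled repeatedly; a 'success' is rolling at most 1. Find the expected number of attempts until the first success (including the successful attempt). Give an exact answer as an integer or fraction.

4

For a geometric distribution, E[trials] = 1/p = 1/(1/4) = 4.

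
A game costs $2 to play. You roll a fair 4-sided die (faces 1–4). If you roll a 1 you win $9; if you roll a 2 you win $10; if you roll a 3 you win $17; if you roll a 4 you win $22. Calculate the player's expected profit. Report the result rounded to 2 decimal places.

E[payout] = (1/4)·9 + (1/4)·10 + (1/4)·17 + (1/4)·22 = 29/2
Expected profit = 29/2 − 2 = 25/2 ≈ $12.50

$12.50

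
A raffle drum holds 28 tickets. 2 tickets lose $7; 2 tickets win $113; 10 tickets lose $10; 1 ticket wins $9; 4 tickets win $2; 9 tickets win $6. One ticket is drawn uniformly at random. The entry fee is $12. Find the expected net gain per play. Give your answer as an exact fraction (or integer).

-153/28 dollars

E[payout] = (2/28)·(-7) + (2/28)·113 + (10/28)·(-10) + (1/28)·9 + (4/28)·2 + (9/28)·6 = 183/28
Expected profit = 183/28 − 12 = -153/28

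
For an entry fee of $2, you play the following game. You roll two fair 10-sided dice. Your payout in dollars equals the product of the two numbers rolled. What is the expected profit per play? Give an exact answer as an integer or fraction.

Distribution of the product of the two numbers rolled: 1 w.p. 1/100, 2 w.p. 1/50, 3 w.p. 1/50, 4 w.p. 3/100, 5 w.p. 1/50, 6 w.p. 1/25, …
E[payout] = (1/100)·1 + (1/50)·2 + (1/50)·3 + (3/100)·4 + (1/50)·5 + (1/25)·6 + (1/50)·7 + (1/25)·8 + (3/100)·9 + (1/25)·10 + (1/25)·12 + (1/50)·14 + (1/50)·15 + (3/100)·16 + (1/25)·18 + (1/25)·20 + (1/50)·21 + (1/25)·24 + (1/100)·25 + (1/50)·27 + (1/50)·28 + (1/25)·30 + (1/50)·32 + (1/50)·35 + (3/100)·36 + (1/25)·40 + (1/50)·42 + (1/50)·45 + (1/50)·48 + (1/100)·49 + (1/50)·50 + (1/50)·54 + (1/50)·56 + (1/50)·60 + (1/50)·63 + (1/100)·64 + (1/50)·70 + (1/50)·72 + (1/50)·80 + (1/100)·81 + (1/50)·90 + (1/100)·100 = 121/4
Expected profit = 121/4 − 2 = 113/4

113/4 dollars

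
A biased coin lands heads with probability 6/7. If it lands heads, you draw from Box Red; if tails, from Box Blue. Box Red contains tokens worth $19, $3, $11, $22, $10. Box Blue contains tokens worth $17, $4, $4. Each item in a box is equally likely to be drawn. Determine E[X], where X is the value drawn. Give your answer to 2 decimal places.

$12.33

E[X | Box Red] = (19 + 3 + 11 + 22 + 10)/5 = 13
E[X | Box Blue] = (17 + 4 + 4)/3 = 25/3
E[X] = (6/7)·13 + (1/7)·25/3 = 37/3 ≈ 12.33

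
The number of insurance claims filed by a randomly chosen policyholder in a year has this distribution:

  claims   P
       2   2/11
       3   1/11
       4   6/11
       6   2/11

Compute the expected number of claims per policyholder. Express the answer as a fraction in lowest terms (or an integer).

43/11

E[X] = (2/11)·2 + (1/11)·3 + (6/11)·4 + (2/11)·6
     = 43/11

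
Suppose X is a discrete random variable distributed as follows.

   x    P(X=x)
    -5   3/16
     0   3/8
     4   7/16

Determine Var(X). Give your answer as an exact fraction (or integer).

E[X] = (3/16)·(-5) + (3/8)·0 + (7/16)·4 = 13/16
E[X²] = (3/16)·25 + (3/8)·0 + (7/16)·16 = 187/16
Var(X) = 187/16 − (13/16)² = 2823/256

2823/256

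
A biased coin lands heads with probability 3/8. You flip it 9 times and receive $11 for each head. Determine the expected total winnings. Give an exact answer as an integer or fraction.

297/8 dollars

E[#heads] = 9·3/8 = 27/8 (linearity over flips).
E[winnings] = 11·27/8 = 297/8.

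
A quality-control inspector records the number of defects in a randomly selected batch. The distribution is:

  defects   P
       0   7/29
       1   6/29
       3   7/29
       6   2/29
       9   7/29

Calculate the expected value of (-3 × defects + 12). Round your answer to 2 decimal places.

E[-3x+12] = (7/29)·12 + (6/29)·9 + (7/29)·3 + (2/29)·(-6) + (7/29)·(-15)
     = 42/29 ≈ 1.45

1.45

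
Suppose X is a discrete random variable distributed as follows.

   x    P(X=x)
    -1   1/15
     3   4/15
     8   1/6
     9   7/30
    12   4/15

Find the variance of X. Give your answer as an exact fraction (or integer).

E[X] = (1/15)·(-1) + (4/15)·3 + (1/6)·8 + (7/30)·9 + (4/15)·12 = 221/30
E[X²] = (1/15)·1 + (4/15)·9 + (1/6)·64 + (7/30)·81 + (4/15)·144 = 2113/30
Var(X) = 2113/30 − (221/30)² = 14549/900

14549/900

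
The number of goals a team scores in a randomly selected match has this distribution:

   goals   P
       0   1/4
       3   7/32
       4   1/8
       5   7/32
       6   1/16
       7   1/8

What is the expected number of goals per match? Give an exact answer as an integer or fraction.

E[X] = (1/4)·0 + (7/32)·3 + (1/8)·4 + (7/32)·5 + (1/16)·6 + (1/8)·7
     = 7/2

7/2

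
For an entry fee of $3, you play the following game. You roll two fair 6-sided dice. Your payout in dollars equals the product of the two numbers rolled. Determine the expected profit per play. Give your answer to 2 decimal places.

$9.25

Distribution of the product of the two numbers rolled: 1 w.p. 1/36, 2 w.p. 1/18, 3 w.p. 1/18, 4 w.p. 1/12, 5 w.p. 1/18, 6 w.p. 1/9, …
E[payout] = (1/36)·1 + (1/18)·2 + (1/18)·3 + (1/12)·4 + (1/18)·5 + (1/9)·6 + (1/18)·8 + (1/36)·9 + (1/18)·10 + (1/9)·12 + (1/18)·15 + (1/36)·16 + (1/18)·18 + (1/18)·20 + (1/18)·24 + (1/36)·25 + (1/18)·30 + (1/36)·36 = 49/4
Expected profit = 49/4 − 3 = 37/4 ≈ $9.25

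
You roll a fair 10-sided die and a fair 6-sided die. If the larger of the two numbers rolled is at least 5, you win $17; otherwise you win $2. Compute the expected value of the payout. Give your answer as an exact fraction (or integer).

E[payout] = (4/15)·2 + (11/15)·17 = 13

$13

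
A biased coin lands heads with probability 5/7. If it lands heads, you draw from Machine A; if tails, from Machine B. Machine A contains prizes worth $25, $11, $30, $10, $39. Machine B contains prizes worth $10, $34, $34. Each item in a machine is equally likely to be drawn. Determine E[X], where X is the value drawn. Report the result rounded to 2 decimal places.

$23.86

E[X | Machine A] = (25 + 11 + 30 + 10 + 39)/5 = 23
E[X | Machine B] = (10 + 34 + 34)/3 = 26
E[X] = (5/7)·23 + (2/7)·26 = 167/7 ≈ 23.86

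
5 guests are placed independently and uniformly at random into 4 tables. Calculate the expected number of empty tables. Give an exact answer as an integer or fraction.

243/256

Let Xⱼ=1 if table j is empty. P(Xⱼ=1) = ((4-1)/4)^5 = 243/1024.
By linearity, E[#empty] = 4·243/1024 = 243/256.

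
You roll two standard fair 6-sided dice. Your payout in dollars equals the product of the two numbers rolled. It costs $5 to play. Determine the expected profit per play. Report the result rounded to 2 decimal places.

Distribution of the product of the two numbers rolled: 1 w.p. 1/36, 2 w.p. 1/18, 3 w.p. 1/18, 4 w.p. 1/12, 5 w.p. 1/18, 6 w.p. 1/9, …
E[payout] = (1/36)·1 + (1/18)·2 + (1/18)·3 + (1/12)·4 + (1/18)·5 + (1/9)·6 + (1/18)·8 + (1/36)·9 + (1/18)·10 + (1/9)·12 + (1/18)·15 + (1/36)·16 + (1/18)·18 + (1/18)·20 + (1/18)·24 + (1/36)·25 + (1/18)·30 + (1/36)·36 = 49/4
Expected profit = 49/4 − 5 = 29/4 ≈ $7.25

$7.25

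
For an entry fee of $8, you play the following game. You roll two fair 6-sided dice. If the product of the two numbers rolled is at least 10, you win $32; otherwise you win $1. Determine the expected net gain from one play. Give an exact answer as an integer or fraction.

E[payout] = (17/36)·1 + (19/36)·32 = 625/36
Expected profit = 625/36 − 8 = 337/36

337/36 dollars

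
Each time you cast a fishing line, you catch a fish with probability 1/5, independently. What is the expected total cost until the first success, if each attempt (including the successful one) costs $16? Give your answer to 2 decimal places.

E[#attempts] = 1/p = 5; E[cost] = 16·5 = 80.
≈ 80.00

$80.00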